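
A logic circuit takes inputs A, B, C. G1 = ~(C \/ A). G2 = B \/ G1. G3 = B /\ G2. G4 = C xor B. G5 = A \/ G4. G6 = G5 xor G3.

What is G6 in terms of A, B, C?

(A \/ (C xor B)) xor (B /\ (B \/ (~(C \/ A))))

G1 = ~(C \/ A)
G2 = B \/ G1 = B \/ (~(C \/ A))
G3 = B /\ G2 = B /\ (B \/ (~(C \/ A)))
G4 = C xor B
G5 = A \/ G4 = A \/ (C xor B)
G6 = G5 xor G3 = (A \/ (C xor B)) xor (B /\ (B \/ (~(C \/ A))))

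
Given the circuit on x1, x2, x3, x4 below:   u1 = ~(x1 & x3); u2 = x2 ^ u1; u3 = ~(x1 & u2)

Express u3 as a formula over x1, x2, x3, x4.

u1 = ~(x1 & x3)
u2 = x2 ^ u1 = x2 ^ (~(x1 & x3))
u3 = ~(x1 & u2) = ~(x1 & (x2 ^ (~(x1 & x3))))

~(x1 & (x2 ^ (~(x1 & x3))))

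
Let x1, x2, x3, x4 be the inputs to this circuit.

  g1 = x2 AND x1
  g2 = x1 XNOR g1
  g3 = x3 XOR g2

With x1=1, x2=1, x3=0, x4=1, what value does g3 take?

1

g1 = 1 AND 1 = 1
g2 = 1 XNOR 1 = 1
g3 = 0 XOR 1 = 1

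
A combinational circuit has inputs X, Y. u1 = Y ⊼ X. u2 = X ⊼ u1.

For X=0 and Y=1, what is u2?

1

u1 = 1 ⊼ 0 = 1
u2 = 0 ⊼ 1 = 1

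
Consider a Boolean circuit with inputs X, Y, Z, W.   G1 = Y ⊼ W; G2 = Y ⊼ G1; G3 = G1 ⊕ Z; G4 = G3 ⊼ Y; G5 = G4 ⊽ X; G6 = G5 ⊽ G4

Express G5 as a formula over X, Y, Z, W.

(((Y ⊼ W) ⊕ Z) ⊼ Y) ⊽ X

G1 = Y ⊼ W
G3 = G1 ⊕ Z = (Y ⊼ W) ⊕ Z
G4 = G3 ⊼ Y = ((Y ⊼ W) ⊕ Z) ⊼ Y
G5 = G4 ⊽ X = (((Y ⊼ W) ⊕ Z) ⊼ Y) ⊽ X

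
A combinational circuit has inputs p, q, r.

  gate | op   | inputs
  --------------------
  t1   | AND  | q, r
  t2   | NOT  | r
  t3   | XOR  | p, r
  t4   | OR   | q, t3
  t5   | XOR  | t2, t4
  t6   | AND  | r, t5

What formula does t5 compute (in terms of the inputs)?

NOT r XOR (q OR (p XOR r))

t2 = NOT r
t3 = p XOR r
t4 = q OR t3 = q OR (p XOR r)
t5 = t2 XOR t4 = NOT r XOR (q OR (p XOR r))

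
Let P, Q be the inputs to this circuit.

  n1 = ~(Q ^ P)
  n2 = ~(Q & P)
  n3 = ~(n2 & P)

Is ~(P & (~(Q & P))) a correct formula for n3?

Yes

n2 = ~(Q & P)
n3 = ~(n2 & P) = ~((~(Q & P)) & P)
At P=1, Q=0: circuit gives 0, formula gives 0.
At P=0, Q=0: circuit gives 1, formula gives 1.
Agrees on all 4 inputs.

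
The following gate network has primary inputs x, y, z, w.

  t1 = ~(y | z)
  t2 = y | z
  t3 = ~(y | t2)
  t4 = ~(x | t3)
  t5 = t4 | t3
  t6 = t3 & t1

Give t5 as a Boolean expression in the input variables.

t2 = y | z
t3 = ~(y | t2) = ~(y | (y | z))
t4 = ~(x | t3) = ~(x | (~(y | (y | z))))
t5 = t4 | t3 = (~(x | (~(y | (y | z))))) | (~(y | (y | z)))

(~(x | (~(y | (y | z))))) | (~(y | (y | z)))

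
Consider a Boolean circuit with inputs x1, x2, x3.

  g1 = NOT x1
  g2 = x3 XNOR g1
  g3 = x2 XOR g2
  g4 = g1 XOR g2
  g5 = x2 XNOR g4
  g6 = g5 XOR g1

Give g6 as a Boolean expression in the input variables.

(x2 XNOR (NOT x1 XOR (x3 XNOR NOT x1))) XOR NOT x1

g1 = NOT x1
g2 = x3 XNOR g1 = x3 XNOR NOT x1
g4 = g1 XOR g2 = NOT x1 XOR (x3 XNOR NOT x1)
g5 = x2 XNOR g4 = x2 XNOR (NOT x1 XOR (x3 XNOR NOT x1))
g6 = g5 XOR g1 = (x2 XNOR (NOT x1 XOR (x3 XNOR NOT x1))) XOR NOT x1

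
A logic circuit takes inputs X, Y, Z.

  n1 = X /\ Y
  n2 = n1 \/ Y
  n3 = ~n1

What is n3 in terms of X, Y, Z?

n1 = X /\ Y
n3 = ~n1 = ~(X /\ Y)

~(X /\ Y)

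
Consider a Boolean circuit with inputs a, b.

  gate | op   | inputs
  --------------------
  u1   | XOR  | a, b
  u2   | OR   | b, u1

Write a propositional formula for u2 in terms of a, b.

u1 = a XOR b
u2 = b OR u1 = b OR (a XOR b)

b OR (a XOR b)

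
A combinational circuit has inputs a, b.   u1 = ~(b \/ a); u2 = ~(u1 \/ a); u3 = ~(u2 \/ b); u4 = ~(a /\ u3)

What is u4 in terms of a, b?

~(a /\ (~((~((~(b \/ a)) \/ a)) \/ b)))

u1 = ~(b \/ a)
u2 = ~(u1 \/ a) = ~((~(b \/ a)) \/ a)
u3 = ~(u2 \/ b) = ~((~((~(b \/ a)) \/ a)) \/ b)
u4 = ~(a /\ u3) = ~(a /\ (~((~((~(b \/ a)) \/ a)) \/ b)))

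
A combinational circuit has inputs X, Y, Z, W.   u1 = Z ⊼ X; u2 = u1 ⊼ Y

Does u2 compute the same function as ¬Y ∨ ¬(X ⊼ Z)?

u1 = Z ⊼ X
u2 = u1 ⊼ Y = (Z ⊼ X) ⊼ Y
At X=0, Y=1, Z=0, W=0: circuit gives 0, formula gives 0.
At X=0, Y=0, Z=0, W=0: circuit gives 1, formula gives 1.
Agrees on all 16 inputs.

Yes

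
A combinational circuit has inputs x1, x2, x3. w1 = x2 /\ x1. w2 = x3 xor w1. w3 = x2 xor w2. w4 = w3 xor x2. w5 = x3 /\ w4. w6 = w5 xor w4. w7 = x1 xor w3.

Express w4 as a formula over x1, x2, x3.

w1 = x2 /\ x1
w2 = x3 xor w1 = x3 xor (x2 /\ x1)
w3 = x2 xor w2 = x2 xor (x3 xor (x2 /\ x1))
w4 = w3 xor x2 = (x2 xor (x3 xor (x2 /\ x1))) xor x2

(x2 xor (x3 xor (x2 /\ x1))) xor x2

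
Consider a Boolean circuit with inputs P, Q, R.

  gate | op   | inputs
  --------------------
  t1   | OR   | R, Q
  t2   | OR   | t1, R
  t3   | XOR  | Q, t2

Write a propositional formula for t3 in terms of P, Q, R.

Q XOR ((R OR Q) OR R)

t1 = R OR Q
t2 = t1 OR R = (R OR Q) OR R
t3 = Q XOR t2 = Q XOR ((R OR Q) OR R)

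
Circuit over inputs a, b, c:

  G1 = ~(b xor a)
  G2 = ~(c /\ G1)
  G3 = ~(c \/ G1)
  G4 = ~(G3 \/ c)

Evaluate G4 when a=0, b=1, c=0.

0

G1 = ~(1 xor 0) = 0
G3 = ~(0 \/ 0) = 1
G4 = ~(1 \/ 0) = 0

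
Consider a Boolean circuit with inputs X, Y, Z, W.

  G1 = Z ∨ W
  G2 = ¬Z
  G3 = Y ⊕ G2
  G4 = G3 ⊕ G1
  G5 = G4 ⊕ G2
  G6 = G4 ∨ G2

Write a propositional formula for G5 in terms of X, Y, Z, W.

G1 = Z ∨ W
G2 = ¬Z
G3 = Y ⊕ G2 = Y ⊕ ¬Z
G4 = G3 ⊕ G1 = (Y ⊕ ¬Z) ⊕ (Z ∨ W)
G5 = G4 ⊕ G2 = ((Y ⊕ ¬Z) ⊕ (Z ∨ W)) ⊕ ¬Z

((Y ⊕ ¬Z) ⊕ (Z ∨ W)) ⊕ ¬Z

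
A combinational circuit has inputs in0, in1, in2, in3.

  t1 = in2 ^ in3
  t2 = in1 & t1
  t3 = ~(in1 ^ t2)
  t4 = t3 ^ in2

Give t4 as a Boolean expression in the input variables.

(~(in1 ^ (in1 & (in2 ^ in3)))) ^ in2

t1 = in2 ^ in3
t2 = in1 & t1 = in1 & (in2 ^ in3)
t3 = ~(in1 ^ t2) = ~(in1 ^ (in1 & (in2 ^ in3)))
t4 = t3 ^ in2 = (~(in1 ^ (in1 & (in2 ^ in3)))) ^ in2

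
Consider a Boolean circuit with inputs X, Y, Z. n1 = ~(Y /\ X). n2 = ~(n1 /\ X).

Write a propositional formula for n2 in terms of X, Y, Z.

n1 = ~(Y /\ X)
n2 = ~(n1 /\ X) = ~((~(Y /\ X)) /\ X)

~((~(Y /\ X)) /\ X)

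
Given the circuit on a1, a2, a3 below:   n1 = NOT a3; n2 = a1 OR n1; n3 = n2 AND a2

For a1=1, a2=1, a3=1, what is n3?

n1 = NOT 1 = 0
n2 = 1 OR 0 = 1
n3 = 1 AND 1 = 1

1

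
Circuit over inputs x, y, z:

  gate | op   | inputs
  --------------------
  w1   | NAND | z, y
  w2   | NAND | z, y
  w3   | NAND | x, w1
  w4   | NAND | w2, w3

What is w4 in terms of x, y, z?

(z NAND y) NAND (x NAND (z NAND y))

w1 = z NAND y
w2 = z NAND y
w3 = x NAND w1 = x NAND (z NAND y)
w4 = w2 NAND w3 = (z NAND y) NAND (x NAND (z NAND y))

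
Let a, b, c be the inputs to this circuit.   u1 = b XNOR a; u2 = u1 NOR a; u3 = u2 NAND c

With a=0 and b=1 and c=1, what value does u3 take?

u1 = 1 XNOR 0 = 0
u2 = 0 NOR 0 = 1
u3 = 1 NAND 1 = 0

0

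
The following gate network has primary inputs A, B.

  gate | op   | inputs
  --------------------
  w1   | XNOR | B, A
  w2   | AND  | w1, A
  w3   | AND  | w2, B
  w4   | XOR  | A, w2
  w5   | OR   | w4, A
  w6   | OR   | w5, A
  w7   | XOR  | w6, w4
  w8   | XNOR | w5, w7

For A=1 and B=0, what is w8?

0

w1 = 0 XNOR 1 = 0
w2 = 0 AND 1 = 0
w4 = 1 XOR 0 = 1
w5 = 1 OR 1 = 1
w6 = 1 OR 1 = 1
w7 = 1 XOR 1 = 0
w8 = 1 XNOR 0 = 0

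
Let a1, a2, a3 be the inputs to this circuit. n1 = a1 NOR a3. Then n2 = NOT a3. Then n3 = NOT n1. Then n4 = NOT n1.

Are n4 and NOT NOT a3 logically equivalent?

n1 = a1 NOR a3
n4 = NOT n1 = NOT (a1 NOR a3)
At a1=1, a2=0, a3=0: circuit gives 1, formula gives 0.

No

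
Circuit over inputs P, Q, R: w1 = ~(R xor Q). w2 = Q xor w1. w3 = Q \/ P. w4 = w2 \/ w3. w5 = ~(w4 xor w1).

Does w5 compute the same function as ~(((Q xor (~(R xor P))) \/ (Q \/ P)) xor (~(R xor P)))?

No

w1 = ~(R xor Q)
w2 = Q xor w1 = Q xor (~(R xor Q))
w3 = Q \/ P
w4 = w2 \/ w3 = (Q xor (~(R xor Q))) \/ (Q \/ P)
w5 = ~(w4 xor w1) = ~(((Q xor (~(R xor Q))) \/ (Q \/ P)) xor (~(R xor Q)))
At P=0, Q=1, R=0: circuit gives 0, formula gives 1.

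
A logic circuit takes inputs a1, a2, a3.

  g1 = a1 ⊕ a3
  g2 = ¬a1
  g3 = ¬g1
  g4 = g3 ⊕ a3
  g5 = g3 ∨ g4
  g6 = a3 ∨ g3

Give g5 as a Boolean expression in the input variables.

¬(a1 ⊕ a3) ∨ (¬(a1 ⊕ a3) ⊕ a3)

g1 = a1 ⊕ a3
g3 = ¬g1 = ¬(a1 ⊕ a3)
g4 = g3 ⊕ a3 = ¬(a1 ⊕ a3) ⊕ a3
g5 = g3 ∨ g4 = ¬(a1 ⊕ a3) ∨ (¬(a1 ⊕ a3) ⊕ a3)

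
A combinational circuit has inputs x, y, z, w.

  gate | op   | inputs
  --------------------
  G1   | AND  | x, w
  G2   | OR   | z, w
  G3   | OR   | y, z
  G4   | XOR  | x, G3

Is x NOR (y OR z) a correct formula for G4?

No

G3 = y OR z
G4 = x XOR G3 = x XOR (y OR z)
At x=0, y=0, z=0, w=0: circuit gives 0, formula gives 1.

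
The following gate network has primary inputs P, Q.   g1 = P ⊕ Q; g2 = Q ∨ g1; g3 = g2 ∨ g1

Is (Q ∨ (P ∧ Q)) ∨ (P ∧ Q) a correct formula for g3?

No

g1 = P ⊕ Q
g2 = Q ∨ g1 = Q ∨ (P ⊕ Q)
g3 = g2 ∨ g1 = (Q ∨ (P ⊕ Q)) ∨ (P ⊕ Q)
At P=1, Q=0: circuit gives 1, formula gives 0.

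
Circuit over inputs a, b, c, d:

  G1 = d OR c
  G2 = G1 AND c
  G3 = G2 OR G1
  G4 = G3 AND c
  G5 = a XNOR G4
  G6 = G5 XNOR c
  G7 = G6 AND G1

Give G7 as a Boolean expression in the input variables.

((a XNOR ((((d OR c) AND c) OR (d OR c)) AND c)) XNOR c) AND (d OR c)

G1 = d OR c
G2 = G1 AND c = (d OR c) AND c
G3 = G2 OR G1 = ((d OR c) AND c) OR (d OR c)
G4 = G3 AND c = (((d OR c) AND c) OR (d OR c)) AND c
G5 = a XNOR G4 = a XNOR ((((d OR c) AND c) OR (d OR c)) AND c)
G6 = G5 XNOR c = (a XNOR ((((d OR c) AND c) OR (d OR c)) AND c)) XNOR c
G7 = G6 AND G1 = ((a XNOR ((((d OR c) AND c) OR (d OR c)) AND c)) XNOR c) AND (d OR c)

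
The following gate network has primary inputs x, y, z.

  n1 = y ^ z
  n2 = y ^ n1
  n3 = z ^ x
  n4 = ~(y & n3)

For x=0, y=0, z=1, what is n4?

n3 = 1 ^ 0 = 1
n4 = ~(0 & 1) = 1

1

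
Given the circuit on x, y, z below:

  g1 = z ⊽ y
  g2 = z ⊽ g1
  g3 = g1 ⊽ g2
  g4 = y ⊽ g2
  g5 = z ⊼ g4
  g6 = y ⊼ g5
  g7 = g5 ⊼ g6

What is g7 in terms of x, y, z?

(z ⊼ (y ⊽ (z ⊽ (z ⊽ y)))) ⊼ (y ⊼ (z ⊼ (y ⊽ (z ⊽ (z ⊽ y)))))

g1 = z ⊽ y
g2 = z ⊽ g1 = z ⊽ (z ⊽ y)
g4 = y ⊽ g2 = y ⊽ (z ⊽ (z ⊽ y))
g5 = z ⊼ g4 = z ⊼ (y ⊽ (z ⊽ (z ⊽ y)))
g6 = y ⊼ g5 = y ⊼ (z ⊼ (y ⊽ (z ⊽ (z ⊽ y))))
g7 = g5 ⊼ g6 = (z ⊼ (y ⊽ (z ⊽ (z ⊽ y)))) ⊼ (y ⊼ (z ⊼ (y ⊽ (z ⊽ (z ⊽ y)))))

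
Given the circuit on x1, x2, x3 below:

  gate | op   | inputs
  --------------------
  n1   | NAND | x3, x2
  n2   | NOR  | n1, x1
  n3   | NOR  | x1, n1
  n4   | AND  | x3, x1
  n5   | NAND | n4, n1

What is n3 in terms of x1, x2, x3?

x1 NOR (x3 NAND x2)

n1 = x3 NAND x2
n3 = x1 NOR n1 = x1 NOR (x3 NAND x2)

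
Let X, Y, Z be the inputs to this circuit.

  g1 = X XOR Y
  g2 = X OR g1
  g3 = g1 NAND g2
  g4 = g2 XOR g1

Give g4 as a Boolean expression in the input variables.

g1 = X XOR Y
g2 = X OR g1 = X OR (X XOR Y)
g4 = g2 XOR g1 = (X OR (X XOR Y)) XOR (X XOR Y)

(X OR (X XOR Y)) XOR (X XOR Y)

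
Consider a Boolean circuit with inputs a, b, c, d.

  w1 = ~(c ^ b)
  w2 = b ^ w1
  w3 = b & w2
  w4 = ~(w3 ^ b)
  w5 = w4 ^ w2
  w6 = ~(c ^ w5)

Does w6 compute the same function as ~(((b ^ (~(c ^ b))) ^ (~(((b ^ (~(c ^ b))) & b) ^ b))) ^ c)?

Yes

w1 = ~(c ^ b)
w2 = b ^ w1 = b ^ (~(c ^ b))
w3 = b & w2 = b & (b ^ (~(c ^ b)))
w4 = ~(w3 ^ b) = ~((b & (b ^ (~(c ^ b)))) ^ b)
w5 = w4 ^ w2 = (~((b & (b ^ (~(c ^ b)))) ^ b)) ^ (b ^ (~(c ^ b)))
w6 = ~(c ^ w5) = ~(c ^ ((~((b & (b ^ (~(c ^ b)))) ^ b)) ^ (b ^ (~(c ^ b)))))
At a=0, b=1, c=1, d=0: circuit gives 0, formula gives 0.
At a=0, b=0, c=0, d=0: circuit gives 1, formula gives 1.
Agrees on all 16 inputs.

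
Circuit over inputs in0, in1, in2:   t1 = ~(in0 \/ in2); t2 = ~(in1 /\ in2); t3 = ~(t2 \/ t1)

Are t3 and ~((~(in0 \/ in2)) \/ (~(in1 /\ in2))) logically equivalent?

t1 = ~(in0 \/ in2)
t2 = ~(in1 /\ in2)
t3 = ~(t2 \/ t1) = ~((~(in1 /\ in2)) \/ (~(in0 \/ in2)))
At in0=0, in1=0, in2=0: circuit gives 0, formula gives 0.
At in0=0, in1=1, in2=1: circuit gives 1, formula gives 1.
Agrees on all 8 inputs.

Yes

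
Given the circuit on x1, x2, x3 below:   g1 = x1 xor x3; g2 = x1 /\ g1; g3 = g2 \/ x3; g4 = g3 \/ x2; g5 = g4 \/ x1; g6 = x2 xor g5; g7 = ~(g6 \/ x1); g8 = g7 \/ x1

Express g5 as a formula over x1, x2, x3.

g1 = x1 xor x3
g2 = x1 /\ g1 = x1 /\ (x1 xor x3)
g3 = g2 \/ x3 = (x1 /\ (x1 xor x3)) \/ x3
g4 = g3 \/ x2 = ((x1 /\ (x1 xor x3)) \/ x3) \/ x2
g5 = g4 \/ x1 = (((x1 /\ (x1 xor x3)) \/ x3) \/ x2) \/ x1

(((x1 /\ (x1 xor x3)) \/ x3) \/ x2) \/ x1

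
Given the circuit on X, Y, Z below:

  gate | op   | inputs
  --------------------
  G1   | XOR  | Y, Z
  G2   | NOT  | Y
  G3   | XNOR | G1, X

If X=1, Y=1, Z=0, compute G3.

G1 = 1 XOR 0 = 1
G3 = 1 XNOR 1 = 1

1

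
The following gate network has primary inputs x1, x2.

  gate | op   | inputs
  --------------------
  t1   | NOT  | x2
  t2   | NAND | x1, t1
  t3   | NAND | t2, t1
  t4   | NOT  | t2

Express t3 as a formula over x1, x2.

(x1 NAND NOT x2) NAND NOT x2

t1 = NOT x2
t2 = x1 NAND t1 = x1 NAND NOT x2
t3 = t2 NAND t1 = (x1 NAND NOT x2) NAND NOT x2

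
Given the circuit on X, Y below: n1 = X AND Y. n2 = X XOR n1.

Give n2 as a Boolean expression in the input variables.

X XOR (X AND Y)

n1 = X AND Y
n2 = X XOR n1 = X XOR (X AND Y)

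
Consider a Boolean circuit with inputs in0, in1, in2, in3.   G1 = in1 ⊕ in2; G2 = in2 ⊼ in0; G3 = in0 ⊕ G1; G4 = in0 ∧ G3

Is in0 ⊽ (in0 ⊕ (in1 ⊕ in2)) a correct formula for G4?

G1 = in1 ⊕ in2
G3 = in0 ⊕ G1 = in0 ⊕ (in1 ⊕ in2)
G4 = in0 ∧ G3 = in0 ∧ (in0 ⊕ (in1 ⊕ in2))
At in0=0, in1=0, in2=0, in3=0: circuit gives 0, formula gives 1.

No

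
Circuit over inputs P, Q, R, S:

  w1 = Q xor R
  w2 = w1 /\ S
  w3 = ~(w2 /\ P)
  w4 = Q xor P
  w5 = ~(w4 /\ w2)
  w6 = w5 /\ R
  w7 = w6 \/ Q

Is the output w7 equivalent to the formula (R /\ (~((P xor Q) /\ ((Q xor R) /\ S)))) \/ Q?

w1 = Q xor R
w2 = w1 /\ S = (Q xor R) /\ S
w4 = Q xor P
w5 = ~(w4 /\ w2) = ~((Q xor P) /\ ((Q xor R) /\ S))
w6 = w5 /\ R = (~((Q xor P) /\ ((Q xor R) /\ S))) /\ R
w7 = w6 \/ Q = ((~((Q xor P) /\ ((Q xor R) /\ S))) /\ R) \/ Q
At P=0, Q=0, R=0, S=0: circuit gives 0, formula gives 0.
At P=0, Q=0, R=1, S=0: circuit gives 1, formula gives 1.
Agrees on all 16 inputs.

Yes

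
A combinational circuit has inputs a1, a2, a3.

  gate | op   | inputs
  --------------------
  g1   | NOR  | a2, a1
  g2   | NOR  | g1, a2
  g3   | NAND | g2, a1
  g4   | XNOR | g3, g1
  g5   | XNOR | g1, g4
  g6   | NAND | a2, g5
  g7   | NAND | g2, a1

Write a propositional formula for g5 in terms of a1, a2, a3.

(a2 NOR a1) XNOR ((((a2 NOR a1) NOR a2) NAND a1) XNOR (a2 NOR a1))

g1 = a2 NOR a1
g2 = g1 NOR a2 = (a2 NOR a1) NOR a2
g3 = g2 NAND a1 = ((a2 NOR a1) NOR a2) NAND a1
g4 = g3 XNOR g1 = (((a2 NOR a1) NOR a2) NAND a1) XNOR (a2 NOR a1)
g5 = g1 XNOR g4 = (a2 NOR a1) XNOR ((((a2 NOR a1) NOR a2) NAND a1) XNOR (a2 NOR a1))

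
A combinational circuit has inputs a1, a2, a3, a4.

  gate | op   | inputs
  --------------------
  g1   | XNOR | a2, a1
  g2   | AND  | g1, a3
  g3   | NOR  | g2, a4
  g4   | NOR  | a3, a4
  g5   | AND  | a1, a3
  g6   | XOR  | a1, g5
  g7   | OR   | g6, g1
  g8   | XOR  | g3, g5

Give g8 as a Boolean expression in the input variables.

(((a2 XNOR a1) AND a3) NOR a4) XOR (a1 AND a3)

g1 = a2 XNOR a1
g2 = g1 AND a3 = (a2 XNOR a1) AND a3
g3 = g2 NOR a4 = ((a2 XNOR a1) AND a3) NOR a4
g5 = a1 AND a3
g8 = g3 XOR g5 = (((a2 XNOR a1) AND a3) NOR a4) XOR (a1 AND a3)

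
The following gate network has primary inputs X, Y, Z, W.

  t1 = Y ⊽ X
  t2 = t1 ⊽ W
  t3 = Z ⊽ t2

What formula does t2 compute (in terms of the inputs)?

(Y ⊽ X) ⊽ W

t1 = Y ⊽ X
t2 = t1 ⊽ W = (Y ⊽ X) ⊽ W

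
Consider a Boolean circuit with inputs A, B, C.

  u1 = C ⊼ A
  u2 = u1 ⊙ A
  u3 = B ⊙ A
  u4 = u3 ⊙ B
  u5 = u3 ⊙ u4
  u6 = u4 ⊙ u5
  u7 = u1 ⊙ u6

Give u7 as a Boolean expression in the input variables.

(C ⊼ A) ⊙ (((B ⊙ A) ⊙ B) ⊙ ((B ⊙ A) ⊙ ((B ⊙ A) ⊙ B)))

u1 = C ⊼ A
u3 = B ⊙ A
u4 = u3 ⊙ B = (B ⊙ A) ⊙ B
u5 = u3 ⊙ u4 = (B ⊙ A) ⊙ ((B ⊙ A) ⊙ B)
u6 = u4 ⊙ u5 = ((B ⊙ A) ⊙ B) ⊙ ((B ⊙ A) ⊙ ((B ⊙ A) ⊙ B))
u7 = u1 ⊙ u6 = (C ⊼ A) ⊙ (((B ⊙ A) ⊙ B) ⊙ ((B ⊙ A) ⊙ ((B ⊙ A) ⊙ B)))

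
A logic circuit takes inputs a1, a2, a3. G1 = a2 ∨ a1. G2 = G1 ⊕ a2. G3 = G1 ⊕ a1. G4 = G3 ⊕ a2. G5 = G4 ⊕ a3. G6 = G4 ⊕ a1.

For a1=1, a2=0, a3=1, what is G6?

G1 = 0 ∨ 1 = 1
G3 = 1 ⊕ 1 = 0
G4 = 0 ⊕ 0 = 0
G6 = 0 ⊕ 1 = 1

1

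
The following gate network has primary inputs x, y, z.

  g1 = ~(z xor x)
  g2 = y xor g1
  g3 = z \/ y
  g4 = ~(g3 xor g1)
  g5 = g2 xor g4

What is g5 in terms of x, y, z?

(y xor (~(z xor x))) xor (~((z \/ y) xor (~(z xor x))))

g1 = ~(z xor x)
g2 = y xor g1 = y xor (~(z xor x))
g3 = z \/ y
g4 = ~(g3 xor g1) = ~((z \/ y) xor (~(z xor x)))
g5 = g2 xor g4 = (y xor (~(z xor x))) xor (~((z \/ y) xor (~(z xor x))))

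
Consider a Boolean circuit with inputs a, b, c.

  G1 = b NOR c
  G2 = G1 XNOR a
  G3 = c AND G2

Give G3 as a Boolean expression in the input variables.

c AND ((b NOR c) XNOR a)

G1 = b NOR c
G2 = G1 XNOR a = (b NOR c) XNOR a
G3 = c AND G2 = c AND ((b NOR c) XNOR a)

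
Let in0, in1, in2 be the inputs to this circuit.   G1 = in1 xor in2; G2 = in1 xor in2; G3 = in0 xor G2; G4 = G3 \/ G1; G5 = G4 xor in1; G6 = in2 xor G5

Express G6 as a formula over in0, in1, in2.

in2 xor (((in0 xor (in1 xor in2)) \/ (in1 xor in2)) xor in1)

G1 = in1 xor in2
G2 = in1 xor in2
G3 = in0 xor G2 = in0 xor (in1 xor in2)
G4 = G3 \/ G1 = (in0 xor (in1 xor in2)) \/ (in1 xor in2)
G5 = G4 xor in1 = ((in0 xor (in1 xor in2)) \/ (in1 xor in2)) xor in1
G6 = in2 xor G5 = in2 xor (((in0 xor (in1 xor in2)) \/ (in1 xor in2)) xor in1)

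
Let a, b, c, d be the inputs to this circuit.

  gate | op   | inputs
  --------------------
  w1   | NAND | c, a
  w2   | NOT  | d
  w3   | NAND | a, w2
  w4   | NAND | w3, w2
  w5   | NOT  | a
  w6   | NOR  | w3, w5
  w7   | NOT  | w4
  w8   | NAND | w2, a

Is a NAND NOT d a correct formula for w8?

w2 = NOT d
w8 = w2 NAND a = NOT d NAND a
At a=1, b=0, c=0, d=0: circuit gives 0, formula gives 0.
At a=0, b=0, c=0, d=0: circuit gives 1, formula gives 1.
Agrees on all 16 inputs.

Yes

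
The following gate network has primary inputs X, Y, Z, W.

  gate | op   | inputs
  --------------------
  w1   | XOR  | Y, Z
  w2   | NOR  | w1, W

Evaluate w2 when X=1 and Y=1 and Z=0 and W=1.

w1 = 1 XOR 0 = 1
w2 = 1 NOR 1 = 0

0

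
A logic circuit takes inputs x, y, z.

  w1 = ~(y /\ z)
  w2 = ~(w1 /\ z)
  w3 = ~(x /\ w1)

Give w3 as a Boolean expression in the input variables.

w1 = ~(y /\ z)
w3 = ~(x /\ w1) = ~(x /\ (~(y /\ z)))

~(x /\ (~(y /\ z)))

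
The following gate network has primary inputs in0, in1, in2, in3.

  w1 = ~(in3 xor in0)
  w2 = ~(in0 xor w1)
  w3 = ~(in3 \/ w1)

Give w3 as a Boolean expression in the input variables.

~(in3 \/ (~(in3 xor in0)))

w1 = ~(in3 xor in0)
w3 = ~(in3 \/ w1) = ~(in3 \/ (~(in3 xor in0)))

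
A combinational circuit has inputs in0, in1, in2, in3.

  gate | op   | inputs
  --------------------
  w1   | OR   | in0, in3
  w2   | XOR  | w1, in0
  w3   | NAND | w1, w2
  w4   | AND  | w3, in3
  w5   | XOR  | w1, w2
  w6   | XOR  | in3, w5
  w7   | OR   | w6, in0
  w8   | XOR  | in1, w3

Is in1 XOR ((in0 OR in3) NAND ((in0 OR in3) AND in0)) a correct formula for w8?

No

w1 = in0 OR in3
w2 = w1 XOR in0 = (in0 OR in3) XOR in0
w3 = w1 NAND w2 = (in0 OR in3) NAND ((in0 OR in3) XOR in0)
w8 = in1 XOR w3 = in1 XOR ((in0 OR in3) NAND ((in0 OR in3) XOR in0))
At in0=0, in1=0, in2=0, in3=1: circuit gives 0, formula gives 1.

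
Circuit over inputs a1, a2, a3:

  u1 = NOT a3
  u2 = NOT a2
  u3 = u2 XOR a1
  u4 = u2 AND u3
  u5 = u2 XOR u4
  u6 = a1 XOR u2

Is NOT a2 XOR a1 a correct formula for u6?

u2 = NOT a2
u6 = a1 XOR u2 = a1 XOR NOT a2
At a1=0, a2=1, a3=0: circuit gives 0, formula gives 0.
At a1=0, a2=0, a3=0: circuit gives 1, formula gives 1.
Agrees on all 8 inputs.

Yes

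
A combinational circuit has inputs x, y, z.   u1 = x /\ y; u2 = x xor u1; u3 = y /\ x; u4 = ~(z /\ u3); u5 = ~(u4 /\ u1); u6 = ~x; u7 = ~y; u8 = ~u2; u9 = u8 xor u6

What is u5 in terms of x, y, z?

u1 = x /\ y
u3 = y /\ x
u4 = ~(z /\ u3) = ~(z /\ (y /\ x))
u5 = ~(u4 /\ u1) = ~((~(z /\ (y /\ x))) /\ (x /\ y))

~((~(z /\ (y /\ x))) /\ (x /\ y))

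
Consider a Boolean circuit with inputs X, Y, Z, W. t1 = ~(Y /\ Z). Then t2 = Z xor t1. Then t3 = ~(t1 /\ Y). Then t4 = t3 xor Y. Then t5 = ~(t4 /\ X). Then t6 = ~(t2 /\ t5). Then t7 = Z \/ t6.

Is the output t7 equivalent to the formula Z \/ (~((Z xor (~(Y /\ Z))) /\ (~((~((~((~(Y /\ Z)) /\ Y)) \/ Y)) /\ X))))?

t1 = ~(Y /\ Z)
t2 = Z xor t1 = Z xor (~(Y /\ Z))
t3 = ~(t1 /\ Y) = ~((~(Y /\ Z)) /\ Y)
t4 = t3 xor Y = (~((~(Y /\ Z)) /\ Y)) xor Y
t5 = ~(t4 /\ X) = ~(((~((~(Y /\ Z)) /\ Y)) xor Y) /\ X)
t6 = ~(t2 /\ t5) = ~((Z xor (~(Y /\ Z))) /\ (~(((~((~(Y /\ Z)) /\ Y)) xor Y) /\ X)))
t7 = Z \/ t6 = Z \/ (~((Z xor (~(Y /\ Z))) /\ (~(((~((~(Y /\ Z)) /\ Y)) xor Y) /\ X))))
At X=1, Y=0, Z=0, W=0: circuit gives 1, formula gives 0.

No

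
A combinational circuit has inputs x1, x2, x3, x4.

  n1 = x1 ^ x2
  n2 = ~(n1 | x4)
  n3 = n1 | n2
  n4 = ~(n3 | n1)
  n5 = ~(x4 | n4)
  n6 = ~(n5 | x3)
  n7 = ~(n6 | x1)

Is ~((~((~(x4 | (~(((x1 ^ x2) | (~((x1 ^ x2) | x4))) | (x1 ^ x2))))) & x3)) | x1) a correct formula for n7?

n1 = x1 ^ x2
n2 = ~(n1 | x4) = ~((x1 ^ x2) | x4)
n3 = n1 | n2 = (x1 ^ x2) | (~((x1 ^ x2) | x4))
n4 = ~(n3 | n1) = ~(((x1 ^ x2) | (~((x1 ^ x2) | x4))) | (x1 ^ x2))
n5 = ~(x4 | n4) = ~(x4 | (~(((x1 ^ x2) | (~((x1 ^ x2) | x4))) | (x1 ^ x2))))
n6 = ~(n5 | x3) = ~((~(x4 | (~(((x1 ^ x2) | (~((x1 ^ x2) | x4))) | (x1 ^ x2))))) | x3)
n7 = ~(n6 | x1) = ~((~((~(x4 | (~(((x1 ^ x2) | (~((x1 ^ x2) | x4))) | (x1 ^ x2))))) | x3)) | x1)
At x1=0, x2=0, x3=0, x4=0: circuit gives 1, formula gives 0.

No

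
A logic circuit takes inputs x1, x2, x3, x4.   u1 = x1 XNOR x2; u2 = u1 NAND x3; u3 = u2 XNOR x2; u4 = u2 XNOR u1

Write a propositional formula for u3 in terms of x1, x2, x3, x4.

((x1 XNOR x2) NAND x3) XNOR x2

u1 = x1 XNOR x2
u2 = u1 NAND x3 = (x1 XNOR x2) NAND x3
u3 = u2 XNOR x2 = ((x1 XNOR x2) NAND x3) XNOR x2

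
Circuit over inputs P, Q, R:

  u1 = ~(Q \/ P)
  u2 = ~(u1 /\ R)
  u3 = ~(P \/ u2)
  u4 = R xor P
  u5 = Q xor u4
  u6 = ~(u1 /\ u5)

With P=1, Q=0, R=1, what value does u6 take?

1

u1 = ~(0 \/ 1) = 0
u4 = 1 xor 1 = 0
u5 = 0 xor 0 = 0
u6 = ~(0 /\ 0) = 1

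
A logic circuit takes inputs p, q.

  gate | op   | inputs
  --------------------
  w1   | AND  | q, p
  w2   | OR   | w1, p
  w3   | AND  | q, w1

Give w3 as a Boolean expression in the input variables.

w1 = q AND p
w3 = q AND w1 = q AND (q AND p)

q AND (q AND p)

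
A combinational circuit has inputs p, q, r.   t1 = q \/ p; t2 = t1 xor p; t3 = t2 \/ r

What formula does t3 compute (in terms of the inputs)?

((q \/ p) xor p) \/ r

t1 = q \/ p
t2 = t1 xor p = (q \/ p) xor p
t3 = t2 \/ r = ((q \/ p) xor p) \/ r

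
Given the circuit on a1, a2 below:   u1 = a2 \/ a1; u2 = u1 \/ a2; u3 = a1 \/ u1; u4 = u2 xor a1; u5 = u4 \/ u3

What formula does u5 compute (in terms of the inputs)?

u1 = a2 \/ a1
u2 = u1 \/ a2 = (a2 \/ a1) \/ a2
u3 = a1 \/ u1 = a1 \/ (a2 \/ a1)
u4 = u2 xor a1 = ((a2 \/ a1) \/ a2) xor a1
u5 = u4 \/ u3 = (((a2 \/ a1) \/ a2) xor a1) \/ (a1 \/ (a2 \/ a1))

(((a2 \/ a1) \/ a2) xor a1) \/ (a1 \/ (a2 \/ a1))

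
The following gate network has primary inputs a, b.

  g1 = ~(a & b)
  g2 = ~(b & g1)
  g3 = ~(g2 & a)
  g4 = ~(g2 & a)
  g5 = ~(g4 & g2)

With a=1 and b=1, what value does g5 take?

g1 = ~(1 & 1) = 0
g2 = ~(1 & 0) = 1
g4 = ~(1 & 1) = 0
g5 = ~(0 & 1) = 1

1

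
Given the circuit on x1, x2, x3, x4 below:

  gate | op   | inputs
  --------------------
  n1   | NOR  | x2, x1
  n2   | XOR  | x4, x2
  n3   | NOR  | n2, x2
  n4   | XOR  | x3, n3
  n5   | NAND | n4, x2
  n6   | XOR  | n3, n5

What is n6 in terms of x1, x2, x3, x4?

n2 = x4 XOR x2
n3 = n2 NOR x2 = (x4 XOR x2) NOR x2
n4 = x3 XOR n3 = x3 XOR ((x4 XOR x2) NOR x2)
n5 = n4 NAND x2 = (x3 XOR ((x4 XOR x2) NOR x2)) NAND x2
n6 = n3 XOR n5 = ((x4 XOR x2) NOR x2) XOR ((x3 XOR ((x4 XOR x2) NOR x2)) NAND x2)

((x4 XOR x2) NOR x2) XOR ((x3 XOR ((x4 XOR x2) NOR x2)) NAND x2)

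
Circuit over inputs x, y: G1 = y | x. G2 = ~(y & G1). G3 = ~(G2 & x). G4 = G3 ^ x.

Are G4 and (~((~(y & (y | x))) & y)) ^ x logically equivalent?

G1 = y | x
G2 = ~(y & G1) = ~(y & (y | x))
G3 = ~(G2 & x) = ~((~(y & (y | x))) & x)
G4 = G3 ^ x = (~((~(y & (y | x))) & x)) ^ x
At x=1, y=0: circuit gives 1, formula gives 0.

No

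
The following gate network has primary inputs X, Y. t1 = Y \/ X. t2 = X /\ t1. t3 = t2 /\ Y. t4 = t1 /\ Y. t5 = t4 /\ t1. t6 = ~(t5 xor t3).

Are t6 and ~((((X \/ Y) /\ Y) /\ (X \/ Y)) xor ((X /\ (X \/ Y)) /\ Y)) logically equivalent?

t1 = Y \/ X
t2 = X /\ t1 = X /\ (Y \/ X)
t3 = t2 /\ Y = (X /\ (Y \/ X)) /\ Y
t4 = t1 /\ Y = (Y \/ X) /\ Y
t5 = t4 /\ t1 = ((Y \/ X) /\ Y) /\ (Y \/ X)
t6 = ~(t5 xor t3) = ~((((Y \/ X) /\ Y) /\ (Y \/ X)) xor ((X /\ (Y \/ X)) /\ Y))
At X=0, Y=1: circuit gives 0, formula gives 0.
At X=0, Y=0: circuit gives 1, formula gives 1.
Agrees on all 4 inputs.

Yes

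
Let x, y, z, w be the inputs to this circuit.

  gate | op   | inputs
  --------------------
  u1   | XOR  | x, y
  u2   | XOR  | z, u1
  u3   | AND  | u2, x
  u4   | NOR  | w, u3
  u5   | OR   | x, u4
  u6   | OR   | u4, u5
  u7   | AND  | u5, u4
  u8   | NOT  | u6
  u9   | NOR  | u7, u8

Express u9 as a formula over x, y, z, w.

((x OR (w NOR ((z XOR (x XOR y)) AND x))) AND (w NOR ((z XOR (x XOR y)) AND x))) NOR NOT ((w NOR ((z XOR (x XOR y)) AND x)) OR (x OR (w NOR ((z XOR (x XOR y)) AND x))))

u1 = x XOR y
u2 = z XOR u1 = z XOR (x XOR y)
u3 = u2 AND x = (z XOR (x XOR y)) AND x
u4 = w NOR u3 = w NOR ((z XOR (x XOR y)) AND x)
u5 = x OR u4 = x OR (w NOR ((z XOR (x XOR y)) AND x))
u6 = u4 OR u5 = (w NOR ((z XOR (x XOR y)) AND x)) OR (x OR (w NOR ((z XOR (x XOR y)) AND x)))
u7 = u5 AND u4 = (x OR (w NOR ((z XOR (x XOR y)) AND x))) AND (w NOR ((z XOR (x XOR y)) AND x))
u8 = NOT u6 = NOT ((w NOR ((z XOR (x XOR y)) AND x)) OR (x OR (w NOR ((z XOR (x XOR y)) AND x))))
u9 = u7 NOR u8 = ((x OR (w NOR ((z XOR (x XOR y)) AND x))) AND (w NOR ((z XOR (x XOR y)) AND x))) NOR NOT ((w NOR ((z XOR (x XOR y)) AND x)) OR (x OR (w NOR ((z XOR (x XOR y)) AND x))))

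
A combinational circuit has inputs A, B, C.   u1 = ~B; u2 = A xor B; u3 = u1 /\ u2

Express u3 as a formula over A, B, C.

u1 = ~B
u2 = A xor B
u3 = u1 /\ u2 = ~B /\ (A xor B)

~B /\ (A xor B)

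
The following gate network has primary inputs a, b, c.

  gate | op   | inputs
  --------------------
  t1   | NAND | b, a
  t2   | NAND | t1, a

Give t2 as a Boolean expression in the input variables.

t1 = b NAND a
t2 = t1 NAND a = (b NAND a) NAND a

(b NAND a) NAND a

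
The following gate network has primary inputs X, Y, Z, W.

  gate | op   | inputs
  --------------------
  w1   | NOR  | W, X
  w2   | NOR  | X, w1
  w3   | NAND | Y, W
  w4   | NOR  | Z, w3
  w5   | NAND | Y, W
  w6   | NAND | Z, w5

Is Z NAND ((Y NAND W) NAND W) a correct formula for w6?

No

w5 = Y NAND W
w6 = Z NAND w5 = Z NAND (Y NAND W)
At X=0, Y=0, Z=1, W=1: circuit gives 0, formula gives 1.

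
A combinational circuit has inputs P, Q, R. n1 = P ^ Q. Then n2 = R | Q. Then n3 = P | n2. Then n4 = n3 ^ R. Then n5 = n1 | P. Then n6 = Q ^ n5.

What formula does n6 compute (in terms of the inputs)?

n1 = P ^ Q
n5 = n1 | P = (P ^ Q) | P
n6 = Q ^ n5 = Q ^ ((P ^ Q) | P)

Q ^ ((P ^ Q) | P)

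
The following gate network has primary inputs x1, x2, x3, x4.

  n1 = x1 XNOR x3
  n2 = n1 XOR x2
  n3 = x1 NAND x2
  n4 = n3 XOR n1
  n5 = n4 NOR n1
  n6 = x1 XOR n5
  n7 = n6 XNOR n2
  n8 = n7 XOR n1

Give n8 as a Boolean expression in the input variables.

n1 = x1 XNOR x3
n2 = n1 XOR x2 = (x1 XNOR x3) XOR x2
n3 = x1 NAND x2
n4 = n3 XOR n1 = (x1 NAND x2) XOR (x1 XNOR x3)
n5 = n4 NOR n1 = ((x1 NAND x2) XOR (x1 XNOR x3)) NOR (x1 XNOR x3)
n6 = x1 XOR n5 = x1 XOR (((x1 NAND x2) XOR (x1 XNOR x3)) NOR (x1 XNOR x3))
n7 = n6 XNOR n2 = (x1 XOR (((x1 NAND x2) XOR (x1 XNOR x3)) NOR (x1 XNOR x3))) XNOR ((x1 XNOR x3) XOR x2)
n8 = n7 XOR n1 = ((x1 XOR (((x1 NAND x2) XOR (x1 XNOR x3)) NOR (x1 XNOR x3))) XNOR ((x1 XNOR x3) XOR x2)) XOR (x1 XNOR x3)

((x1 XOR (((x1 NAND x2) XOR (x1 XNOR x3)) NOR (x1 XNOR x3))) XNOR ((x1 XNOR x3) XOR x2)) XOR (x1 XNOR x3)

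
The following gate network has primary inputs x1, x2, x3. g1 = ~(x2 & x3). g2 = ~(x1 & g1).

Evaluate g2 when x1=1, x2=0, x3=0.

g1 = ~(0 & 0) = 1
g2 = ~(1 & 1) = 0

0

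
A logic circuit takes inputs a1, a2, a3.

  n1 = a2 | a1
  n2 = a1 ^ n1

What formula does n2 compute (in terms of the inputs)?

a1 ^ (a2 | a1)

n1 = a2 | a1
n2 = a1 ^ n1 = a1 ^ (a2 | a1)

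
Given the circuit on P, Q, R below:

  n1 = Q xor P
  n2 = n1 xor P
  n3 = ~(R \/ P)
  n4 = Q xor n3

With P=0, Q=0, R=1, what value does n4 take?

0

n3 = ~(1 \/ 0) = 0
n4 = 0 xor 0 = 0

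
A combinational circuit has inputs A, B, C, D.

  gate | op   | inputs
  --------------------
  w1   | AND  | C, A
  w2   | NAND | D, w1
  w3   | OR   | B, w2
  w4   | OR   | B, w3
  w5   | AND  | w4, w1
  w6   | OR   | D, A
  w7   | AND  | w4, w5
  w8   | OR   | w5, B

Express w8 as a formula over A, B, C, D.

w1 = C AND A
w2 = D NAND w1 = D NAND (C AND A)
w3 = B OR w2 = B OR (D NAND (C AND A))
w4 = B OR w3 = B OR (B OR (D NAND (C AND A)))
w5 = w4 AND w1 = (B OR (B OR (D NAND (C AND A)))) AND (C AND A)
w8 = w5 OR B = ((B OR (B OR (D NAND (C AND A)))) AND (C AND A)) OR B

((B OR (B OR (D NAND (C AND A)))) AND (C AND A)) OR B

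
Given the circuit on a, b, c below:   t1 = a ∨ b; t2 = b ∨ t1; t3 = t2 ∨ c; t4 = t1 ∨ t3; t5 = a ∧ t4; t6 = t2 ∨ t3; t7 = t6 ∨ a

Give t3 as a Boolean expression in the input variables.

t1 = a ∨ b
t2 = b ∨ t1 = b ∨ (a ∨ b)
t3 = t2 ∨ c = (b ∨ (a ∨ b)) ∨ c

(b ∨ (a ∨ b)) ∨ c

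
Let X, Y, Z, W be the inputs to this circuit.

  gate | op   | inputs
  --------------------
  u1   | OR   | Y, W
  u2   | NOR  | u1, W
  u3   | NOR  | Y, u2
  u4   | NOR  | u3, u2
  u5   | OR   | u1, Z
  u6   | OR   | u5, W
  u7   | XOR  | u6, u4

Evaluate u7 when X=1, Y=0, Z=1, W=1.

1

u1 = 0 OR 1 = 1
u2 = 1 NOR 1 = 0
u3 = 0 NOR 0 = 1
u4 = 1 NOR 0 = 0
u5 = 1 OR 1 = 1
u6 = 1 OR 1 = 1
u7 = 1 XOR 0 = 1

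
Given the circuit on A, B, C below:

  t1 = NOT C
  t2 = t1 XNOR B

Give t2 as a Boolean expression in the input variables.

t1 = NOT C
t2 = t1 XNOR B = NOT C XNOR B

NOT C XNOR B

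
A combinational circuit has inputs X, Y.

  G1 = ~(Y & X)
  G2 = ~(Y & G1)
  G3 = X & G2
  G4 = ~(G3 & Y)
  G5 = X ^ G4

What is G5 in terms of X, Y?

X ^ (~((X & (~(Y & (~(Y & X))))) & Y))

G1 = ~(Y & X)
G2 = ~(Y & G1) = ~(Y & (~(Y & X)))
G3 = X & G2 = X & (~(Y & (~(Y & X))))
G4 = ~(G3 & Y) = ~((X & (~(Y & (~(Y & X))))) & Y)
G5 = X ^ G4 = X ^ (~((X & (~(Y & (~(Y & X))))) & Y))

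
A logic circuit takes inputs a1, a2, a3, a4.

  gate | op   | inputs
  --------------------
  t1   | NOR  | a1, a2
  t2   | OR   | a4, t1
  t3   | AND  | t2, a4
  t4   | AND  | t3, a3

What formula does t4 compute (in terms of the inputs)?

((a4 OR (a1 NOR a2)) AND a4) AND a3

t1 = a1 NOR a2
t2 = a4 OR t1 = a4 OR (a1 NOR a2)
t3 = t2 AND a4 = (a4 OR (a1 NOR a2)) AND a4
t4 = t3 AND a3 = ((a4 OR (a1 NOR a2)) AND a4) AND a3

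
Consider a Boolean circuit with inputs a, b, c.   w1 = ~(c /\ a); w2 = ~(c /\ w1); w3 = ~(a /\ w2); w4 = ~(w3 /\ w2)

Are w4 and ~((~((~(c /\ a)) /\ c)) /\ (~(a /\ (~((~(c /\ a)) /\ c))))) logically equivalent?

Yes

w1 = ~(c /\ a)
w2 = ~(c /\ w1) = ~(c /\ (~(c /\ a)))
w3 = ~(a /\ w2) = ~(a /\ (~(c /\ (~(c /\ a)))))
w4 = ~(w3 /\ w2) = ~((~(a /\ (~(c /\ (~(c /\ a)))))) /\ (~(c /\ (~(c /\ a)))))
At a=0, b=0, c=0: circuit gives 0, formula gives 0.
At a=0, b=0, c=1: circuit gives 1, formula gives 1.
Agrees on all 8 inputs.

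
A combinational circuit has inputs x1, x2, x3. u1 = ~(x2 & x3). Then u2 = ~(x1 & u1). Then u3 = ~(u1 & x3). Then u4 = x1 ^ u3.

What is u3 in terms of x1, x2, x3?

u1 = ~(x2 & x3)
u3 = ~(u1 & x3) = ~((~(x2 & x3)) & x3)

~((~(x2 & x3)) & x3)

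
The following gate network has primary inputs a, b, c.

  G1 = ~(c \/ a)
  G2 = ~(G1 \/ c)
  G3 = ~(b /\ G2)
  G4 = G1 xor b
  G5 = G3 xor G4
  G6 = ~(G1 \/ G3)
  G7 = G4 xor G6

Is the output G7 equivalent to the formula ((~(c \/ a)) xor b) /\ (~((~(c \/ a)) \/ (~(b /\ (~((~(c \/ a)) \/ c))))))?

G1 = ~(c \/ a)
G2 = ~(G1 \/ c) = ~((~(c \/ a)) \/ c)
G3 = ~(b /\ G2) = ~(b /\ (~((~(c \/ a)) \/ c)))
G4 = G1 xor b = (~(c \/ a)) xor b
G6 = ~(G1 \/ G3) = ~((~(c \/ a)) \/ (~(b /\ (~((~(c \/ a)) \/ c)))))
G7 = G4 xor G6 = ((~(c \/ a)) xor b) xor (~((~(c \/ a)) \/ (~(b /\ (~((~(c \/ a)) \/ c))))))
At a=0, b=0, c=0: circuit gives 1, formula gives 0.

No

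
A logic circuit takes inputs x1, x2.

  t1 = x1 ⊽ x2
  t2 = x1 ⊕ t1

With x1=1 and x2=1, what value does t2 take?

1

t1 = 1 ⊽ 1 = 0
t2 = 1 ⊕ 0 = 1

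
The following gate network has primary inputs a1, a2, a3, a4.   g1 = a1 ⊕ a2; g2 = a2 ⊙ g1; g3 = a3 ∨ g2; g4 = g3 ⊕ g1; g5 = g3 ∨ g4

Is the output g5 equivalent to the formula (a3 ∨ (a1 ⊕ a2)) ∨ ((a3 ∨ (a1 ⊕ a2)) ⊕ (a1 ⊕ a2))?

No

g1 = a1 ⊕ a2
g2 = a2 ⊙ g1 = a2 ⊙ (a1 ⊕ a2)
g3 = a3 ∨ g2 = a3 ∨ (a2 ⊙ (a1 ⊕ a2))
g4 = g3 ⊕ g1 = (a3 ∨ (a2 ⊙ (a1 ⊕ a2))) ⊕ (a1 ⊕ a2)
g5 = g3 ∨ g4 = (a3 ∨ (a2 ⊙ (a1 ⊕ a2))) ∨ ((a3 ∨ (a2 ⊙ (a1 ⊕ a2))) ⊕ (a1 ⊕ a2))
At a1=0, a2=0, a3=0, a4=0: circuit gives 1, formula gives 0.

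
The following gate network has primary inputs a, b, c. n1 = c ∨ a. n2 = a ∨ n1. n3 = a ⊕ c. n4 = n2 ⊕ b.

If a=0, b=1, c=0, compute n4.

n1 = 0 ∨ 0 = 0
n2 = 0 ∨ 0 = 0
n4 = 0 ⊕ 1 = 1

1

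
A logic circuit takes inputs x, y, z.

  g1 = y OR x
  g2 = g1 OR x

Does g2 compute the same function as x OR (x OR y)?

g1 = y OR x
g2 = g1 OR x = (y OR x) OR x
At x=0, y=0, z=0: circuit gives 0, formula gives 0.
At x=0, y=1, z=0: circuit gives 1, formula gives 1.
Agrees on all 8 inputs.

Yes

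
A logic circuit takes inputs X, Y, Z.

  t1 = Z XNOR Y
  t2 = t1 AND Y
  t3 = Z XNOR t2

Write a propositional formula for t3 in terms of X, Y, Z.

Z XNOR ((Z XNOR Y) AND Y)

t1 = Z XNOR Y
t2 = t1 AND Y = (Z XNOR Y) AND Y
t3 = Z XNOR t2 = Z XNOR ((Z XNOR Y) AND Y)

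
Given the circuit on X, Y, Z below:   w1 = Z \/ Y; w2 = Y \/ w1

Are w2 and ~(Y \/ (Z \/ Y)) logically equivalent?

No

w1 = Z \/ Y
w2 = Y \/ w1 = Y \/ (Z \/ Y)
At X=0, Y=0, Z=0: circuit gives 0, formula gives 1.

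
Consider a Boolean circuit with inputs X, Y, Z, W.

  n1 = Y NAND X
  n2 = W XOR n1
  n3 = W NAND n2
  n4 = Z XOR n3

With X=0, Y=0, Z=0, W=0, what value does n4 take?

1

n1 = 0 NAND 0 = 1
n2 = 0 XOR 1 = 1
n3 = 0 NAND 1 = 1
n4 = 0 XOR 1 = 1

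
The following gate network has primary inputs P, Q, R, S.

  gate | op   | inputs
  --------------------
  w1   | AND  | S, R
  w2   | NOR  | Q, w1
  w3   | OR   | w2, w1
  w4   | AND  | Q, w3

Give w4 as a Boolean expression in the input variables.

Q AND ((Q NOR (S AND R)) OR (S AND R))

w1 = S AND R
w2 = Q NOR w1 = Q NOR (S AND R)
w3 = w2 OR w1 = (Q NOR (S AND R)) OR (S AND R)
w4 = Q AND w3 = Q AND ((Q NOR (S AND R)) OR (S AND R))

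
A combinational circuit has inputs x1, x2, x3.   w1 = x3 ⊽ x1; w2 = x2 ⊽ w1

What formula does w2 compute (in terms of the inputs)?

x2 ⊽ (x3 ⊽ x1)

w1 = x3 ⊽ x1
w2 = x2 ⊽ w1 = x2 ⊽ (x3 ⊽ x1)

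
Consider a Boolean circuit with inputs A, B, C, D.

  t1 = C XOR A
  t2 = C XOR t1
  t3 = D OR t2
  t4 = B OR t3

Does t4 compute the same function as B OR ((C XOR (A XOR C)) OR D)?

t1 = C XOR A
t2 = C XOR t1 = C XOR (C XOR A)
t3 = D OR t2 = D OR (C XOR (C XOR A))
t4 = B OR t3 = B OR (D OR (C XOR (C XOR A)))
At A=0, B=0, C=0, D=0: circuit gives 0, formula gives 0.
At A=0, B=0, C=0, D=1: circuit gives 1, formula gives 1.
Agrees on all 16 inputs.

Yes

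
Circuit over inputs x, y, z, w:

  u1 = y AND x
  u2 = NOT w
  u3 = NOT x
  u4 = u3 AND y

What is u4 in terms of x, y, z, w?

NOT x AND y

u3 = NOT x
u4 = u3 AND y = NOT x AND y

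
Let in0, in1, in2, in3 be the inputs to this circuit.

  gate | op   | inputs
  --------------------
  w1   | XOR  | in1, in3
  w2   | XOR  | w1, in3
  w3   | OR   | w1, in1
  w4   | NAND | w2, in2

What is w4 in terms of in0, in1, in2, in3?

((in1 XOR in3) XOR in3) NAND in2

w1 = in1 XOR in3
w2 = w1 XOR in3 = (in1 XOR in3) XOR in3
w4 = w2 NAND in2 = ((in1 XOR in3) XOR in3) NAND in2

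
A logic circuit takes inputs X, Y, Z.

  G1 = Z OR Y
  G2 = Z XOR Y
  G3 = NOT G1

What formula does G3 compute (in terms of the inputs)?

NOT (Z OR Y)

G1 = Z OR Y
G3 = NOT G1 = NOT (Z OR Y)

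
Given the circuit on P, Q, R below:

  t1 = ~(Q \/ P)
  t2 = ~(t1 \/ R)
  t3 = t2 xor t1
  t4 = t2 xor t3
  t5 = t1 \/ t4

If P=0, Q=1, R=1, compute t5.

0

t1 = ~(1 \/ 0) = 0
t2 = ~(0 \/ 1) = 0
t3 = 0 xor 0 = 0
t4 = 0 xor 0 = 0
t5 = 0 \/ 0 = 0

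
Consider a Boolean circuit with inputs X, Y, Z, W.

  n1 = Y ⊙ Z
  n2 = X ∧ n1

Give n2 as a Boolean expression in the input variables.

n1 = Y ⊙ Z
n2 = X ∧ n1 = X ∧ (Y ⊙ Z)

X ∧ (Y ⊙ Z)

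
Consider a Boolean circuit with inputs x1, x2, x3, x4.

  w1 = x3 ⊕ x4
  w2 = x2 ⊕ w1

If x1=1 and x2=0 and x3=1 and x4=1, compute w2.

0

w1 = 1 ⊕ 1 = 0
w2 = 0 ⊕ 0 = 0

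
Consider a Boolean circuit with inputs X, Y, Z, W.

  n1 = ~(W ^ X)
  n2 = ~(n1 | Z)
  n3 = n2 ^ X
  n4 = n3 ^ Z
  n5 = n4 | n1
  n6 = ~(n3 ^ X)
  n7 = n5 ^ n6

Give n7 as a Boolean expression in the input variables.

((((~((~(W ^ X)) | Z)) ^ X) ^ Z) | (~(W ^ X))) ^ (~(((~((~(W ^ X)) | Z)) ^ X) ^ X))

n1 = ~(W ^ X)
n2 = ~(n1 | Z) = ~((~(W ^ X)) | Z)
n3 = n2 ^ X = (~((~(W ^ X)) | Z)) ^ X
n4 = n3 ^ Z = ((~((~(W ^ X)) | Z)) ^ X) ^ Z
n5 = n4 | n1 = (((~((~(W ^ X)) | Z)) ^ X) ^ Z) | (~(W ^ X))
n6 = ~(n3 ^ X) = ~(((~((~(W ^ X)) | Z)) ^ X) ^ X)
n7 = n5 ^ n6 = ((((~((~(W ^ X)) | Z)) ^ X) ^ Z) | (~(W ^ X))) ^ (~(((~((~(W ^ X)) | Z)) ^ X) ^ X))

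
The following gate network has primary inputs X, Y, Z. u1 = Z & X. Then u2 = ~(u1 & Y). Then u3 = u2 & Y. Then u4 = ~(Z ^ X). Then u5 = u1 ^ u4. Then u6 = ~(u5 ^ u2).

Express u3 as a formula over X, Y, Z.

u1 = Z & X
u2 = ~(u1 & Y) = ~((Z & X) & Y)
u3 = u2 & Y = (~((Z & X) & Y)) & Y

(~((Z & X) & Y)) & Y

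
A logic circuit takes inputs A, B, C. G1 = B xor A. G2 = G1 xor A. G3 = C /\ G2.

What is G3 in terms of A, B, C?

G1 = B xor A
G2 = G1 xor A = (B xor A) xor A
G3 = C /\ G2 = C /\ ((B xor A) xor A)

C /\ ((B xor A) xor A)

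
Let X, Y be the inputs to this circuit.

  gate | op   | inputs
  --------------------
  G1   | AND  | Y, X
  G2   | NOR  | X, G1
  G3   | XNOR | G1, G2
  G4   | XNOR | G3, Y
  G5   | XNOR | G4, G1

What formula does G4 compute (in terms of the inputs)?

((Y AND X) XNOR (X NOR (Y AND X))) XNOR Y

G1 = Y AND X
G2 = X NOR G1 = X NOR (Y AND X)
G3 = G1 XNOR G2 = (Y AND X) XNOR (X NOR (Y AND X))
G4 = G3 XNOR Y = ((Y AND X) XNOR (X NOR (Y AND X))) XNOR Y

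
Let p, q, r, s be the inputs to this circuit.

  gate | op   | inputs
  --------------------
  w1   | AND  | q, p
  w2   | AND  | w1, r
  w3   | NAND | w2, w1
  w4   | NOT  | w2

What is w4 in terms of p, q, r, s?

w1 = q AND p
w2 = w1 AND r = (q AND p) AND r
w4 = NOT w2 = NOT ((q AND p) AND r)

NOT ((q AND p) AND r)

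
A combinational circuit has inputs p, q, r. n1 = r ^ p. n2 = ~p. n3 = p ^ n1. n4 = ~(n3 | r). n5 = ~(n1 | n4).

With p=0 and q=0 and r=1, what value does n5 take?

n1 = 1 ^ 0 = 1
n3 = 0 ^ 1 = 1
n4 = ~(1 | 1) = 0
n5 = ~(1 | 0) = 0

0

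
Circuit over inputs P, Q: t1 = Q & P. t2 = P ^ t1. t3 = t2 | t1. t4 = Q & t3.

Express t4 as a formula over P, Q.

t1 = Q & P
t2 = P ^ t1 = P ^ (Q & P)
t3 = t2 | t1 = (P ^ (Q & P)) | (Q & P)
t4 = Q & t3 = Q & ((P ^ (Q & P)) | (Q & P))

Q & ((P ^ (Q & P)) | (Q & P))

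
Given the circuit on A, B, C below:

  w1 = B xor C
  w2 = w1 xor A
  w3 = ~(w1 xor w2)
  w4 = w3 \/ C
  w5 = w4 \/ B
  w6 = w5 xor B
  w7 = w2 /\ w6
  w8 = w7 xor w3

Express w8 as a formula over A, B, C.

(((B xor C) xor A) /\ ((((~((B xor C) xor ((B xor C) xor A))) \/ C) \/ B) xor B)) xor (~((B xor C) xor ((B xor C) xor A)))

w1 = B xor C
w2 = w1 xor A = (B xor C) xor A
w3 = ~(w1 xor w2) = ~((B xor C) xor ((B xor C) xor A))
w4 = w3 \/ C = (~((B xor C) xor ((B xor C) xor A))) \/ C
w5 = w4 \/ B = ((~((B xor C) xor ((B xor C) xor A))) \/ C) \/ B
w6 = w5 xor B = (((~((B xor C) xor ((B xor C) xor A))) \/ C) \/ B) xor B
w7 = w2 /\ w6 = ((B xor C) xor A) /\ ((((~((B xor C) xor ((B xor C) xor A))) \/ C) \/ B) xor B)
w8 = w7 xor w3 = (((B xor C) xor A) /\ ((((~((B xor C) xor ((B xor C) xor A))) \/ C) \/ B) xor B)) xor (~((B xor C) xor ((B xor C) xor A)))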